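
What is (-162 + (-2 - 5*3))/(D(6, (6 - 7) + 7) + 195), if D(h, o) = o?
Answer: -179/201 ≈ -0.89055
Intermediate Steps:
(-162 + (-2 - 5*3))/(D(6, (6 - 7) + 7) + 195) = (-162 + (-2 - 5*3))/(((6 - 7) + 7) + 195) = (-162 + (-2 - 15))/((-1 + 7) + 195) = (-162 - 17)/(6 + 195) = -179/201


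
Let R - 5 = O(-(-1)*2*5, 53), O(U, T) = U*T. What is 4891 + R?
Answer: 5426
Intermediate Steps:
O(U, T) = T*U
R = 535 (R = 5 + 53*(-(-1)*2*5) = 5 + 53*(-1*(-2)*5) = 5 + 53*(2*5) = 5 + 53*10 = 5 + 530 = 535)
4891 + R = 4891 + 535 = 5426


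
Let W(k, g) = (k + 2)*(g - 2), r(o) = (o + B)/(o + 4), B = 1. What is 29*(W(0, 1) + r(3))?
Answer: -290/7 ≈ -41.429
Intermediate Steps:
r(o) = (1 + o)/(4 + o) (r(o) = (o + 1)/(o + 4) = (1 + o)/(4 + o))
W(k, g) = (-2 + g)*(2 + k) (W(k, g) = (2 + k)*(-2 + g) = (-2 + g)*(2 + k))
29*(W(0, 1) + r(3)) = 29*((-4 - 2*0 + 2*1 + 1*0) + (1 + 3)/(4 + 3)) = 29*((-4 + 0 + 2 + 0) + 4/7) = 29*(-2 + (⅐)*4) = 29*(-2 + 4/7) = 29*(-10/7) = -290/7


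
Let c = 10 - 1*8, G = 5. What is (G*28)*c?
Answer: 280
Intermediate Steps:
c = 2 (c = 10 - 8 = 2)
(G*28)*c = (5*28)*2 = 140*2 = 280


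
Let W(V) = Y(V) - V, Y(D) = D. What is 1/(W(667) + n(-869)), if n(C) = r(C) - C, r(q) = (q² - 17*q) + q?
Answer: 1/769934 ≈ 1.2988e-6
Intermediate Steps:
r(q) = q² - 16*q
n(C) = -C + C*(-16 + C) (n(C) = C*(-16 + C) - C = -C + C*(-16 + C))
W(V) = 0 (W(V) = V - V = 0)
1/(W(667) + n(-869)) = 1/(0 - 869*(-17 - 869)) = 1/(0 - 869*(-886)) = 1/(0 + 769934) = 1/769934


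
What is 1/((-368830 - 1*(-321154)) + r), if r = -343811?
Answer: -1/391487 ≈ -2.5544e-6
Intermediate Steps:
1/((-368830 - 1*(-321154)) + r) = 1/((-368830 - 1*(-321154)) - 343811) = 1/((-368830 + 321154) - 343811) = 1/(-47676 - 343811) = 1/(-391487) = -1/391487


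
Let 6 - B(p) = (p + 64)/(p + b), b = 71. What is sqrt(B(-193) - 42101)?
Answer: I*sqrt(626557718)/122 ≈ 205.17*I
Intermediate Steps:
B(p) = 6 - (64 + p)/(71 + p) (B(p) = 6 - (p + 64)/(p + 71) = 6 - (64 + p)/(71 + p))
sqrt(B(-193) - 42101) = sqrt((362 + 5*(-193))/(71 - 193) - 42101) = sqrt((362 - 965)/(-122) - 42101) = sqrt(-1/122*(-603) - 42101) = sqrt(603/122 - 42101) = sqrt(-5135719/122) = I*sqrt(626557718)/122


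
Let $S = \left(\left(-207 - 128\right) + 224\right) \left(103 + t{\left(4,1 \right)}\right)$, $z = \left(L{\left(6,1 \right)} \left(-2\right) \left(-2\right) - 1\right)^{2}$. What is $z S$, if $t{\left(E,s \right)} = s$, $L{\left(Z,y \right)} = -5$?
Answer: $-5090904$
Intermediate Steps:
$z = 441$ ($z = \left(\left(-5\right) \left(-2\right) \left(-2\right) - 1\right)^{2} = \left(10 \left(-2\right) - 1\right)^{2} = \left(-20 - 1\right)^{2} = \left(-21\right)^{2} = 441$)
$S = -11544$ ($S = \left(\left(-207 - 128\right) + 224\right) \left(103 + 1\right) = \left(-335 + 224\right) 104 = \left(-111\right) 104 = -11544$)
$z S = 441 \left(-11544\right) = -5090904$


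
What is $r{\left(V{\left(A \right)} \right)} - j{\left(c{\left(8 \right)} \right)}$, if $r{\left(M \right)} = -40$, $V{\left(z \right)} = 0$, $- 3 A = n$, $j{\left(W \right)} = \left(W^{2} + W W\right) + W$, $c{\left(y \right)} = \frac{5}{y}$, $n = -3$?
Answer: $- \frac{1325}{32} \approx -41.406$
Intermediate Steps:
$j{\left(W \right)} = W + 2 W^{2}$ ($j{\left(W \right)} = \left(W^{2} + W^{2}\right) + W = 2 W^{2} + W = W + 2 W^{2}$)
$A = 1$ ($A = \left(- \frac{1}{3}\right) \left(-3\right) = 1$)
$r{\left(V{\left(A \right)} \right)} - j{\left(c{\left(8 \right)} \right)} = -40 - \frac{5}{8} \left(1 + 2 \cdot \frac{5}{8}\right) = -40 - 5 \cdot \frac{1}{8} \left(1 + 2 \cdot 5 \cdot \frac{1}{8}\right) = -40 - \frac{5 \left(1 + 2 \cdot \frac{5}{8}\right)}{8} = -40 - \frac{5 \left(1 + \frac{5}{4}\right)}{8} = -40 - \frac{5}{8} \cdot \frac{9}{4} = -40 - \frac{45}{32} = - \frac{1325}{32}$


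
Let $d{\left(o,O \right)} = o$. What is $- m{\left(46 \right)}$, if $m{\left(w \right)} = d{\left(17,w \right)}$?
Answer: $-17$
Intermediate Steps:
$m{\left(w \right)} = 17$
$- m{\left(46 \right)} = \left(-1\right) 17 = -17$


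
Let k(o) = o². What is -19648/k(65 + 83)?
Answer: -1228/1369 ≈ -0.89701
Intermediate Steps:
-19648/k(65 + 83) = -19648/(65 + 83)² = -19648/(148²) = -19648/21904 = -19648*1/21904 = -1228/1369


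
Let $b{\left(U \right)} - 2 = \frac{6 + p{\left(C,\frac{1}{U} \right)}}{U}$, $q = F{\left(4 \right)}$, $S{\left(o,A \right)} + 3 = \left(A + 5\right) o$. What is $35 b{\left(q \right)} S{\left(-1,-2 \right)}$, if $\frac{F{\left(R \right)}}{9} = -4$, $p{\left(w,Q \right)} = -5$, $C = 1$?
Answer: $- \frac{2485}{6} \approx -414.17$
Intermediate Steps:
$F{\left(R \right)} = -36$ ($F{\left(R \right)} = 9 \left(-4\right) = -36$)
$S{\left(o,A \right)} = -3 + o \left(5 + A\right)$ ($S{\left(o,A \right)} = -3 + \left(A + 5\right) o = -3 + \left(5 + A\right) o = -3 + o \left(5 + A\right)$)
$q = -36$
$b{\left(U \right)} = 2 + \frac{1}{U}$ ($b{\left(U \right)} = 2 + \frac{6 - 5}{U} = 2 + 1 \frac{1}{U} = 2 + \frac{1}{U}$)
$35 b{\left(q \right)} S{\left(-1,-2 \right)} = 35 \left(2 + \frac{1}{-36}\right) \left(-3 + 5 \left(-1\right) - -2\right) = 35 \left(2 - \frac{1}{36}\right) \left(-3 - 5 + 2\right) = 35 \cdot \frac{71}{36} \left(-6\right) = \frac{2485}{36} \left(-6\right) = - \frac{2485}{6}$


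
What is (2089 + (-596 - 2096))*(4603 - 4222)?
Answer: -229743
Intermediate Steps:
(2089 + (-596 - 2096))*(4603 - 4222) = (2089 - 2692)*381 = -603*381 = -229743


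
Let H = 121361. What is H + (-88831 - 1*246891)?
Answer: -214361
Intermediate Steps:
H + (-88831 - 1*246891) = 121361 + (-88831 - 1*246891) = 121361 + (-88831 - 246891) = 121361 - 335722 = -214361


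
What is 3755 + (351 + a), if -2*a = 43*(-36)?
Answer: 4880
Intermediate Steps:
a = 774 (a = -43*(-36)/2 = -½*(-1548) = 774)
3755 + (351 + a) = 3755 + (351 + 774) = 3755 + 1125 = 4880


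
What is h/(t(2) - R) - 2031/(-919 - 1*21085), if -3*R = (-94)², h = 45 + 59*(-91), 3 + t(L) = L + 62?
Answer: -333130299/198454076 ≈ -1.6786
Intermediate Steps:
t(L) = 59 + L (t(L) = -3 + (L + 62) = -3 + (62 + L) = 59 + L)
h = -5324 (h = 45 - 5369 = -5324)
R = -8836/3 (R = -⅓*(-94)² = -⅓*8836 = -8836/3 ≈ -2945.3)
h/(t(2) - R) - 2031/(-919 - 1*21085) = -5324/((59 + 2) - 1*(-8836/3)) - 2031/(-919 - 1*21085) = -5324/(61 + 8836/3) - 2031/(-919 - 21085) = -5324/9019/3 - 2031/(-22004) = -5324*3/9019 - 2031*(-1/22004) = -15972/9019 + 2031/22004 = -333130299/198454076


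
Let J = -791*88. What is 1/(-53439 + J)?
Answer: -1/123047 ≈ -8.1270e-6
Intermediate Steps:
J = -69608
1/(-53439 + J) = 1/(-53439 - 69608) = 1/(-123047) = -1/123047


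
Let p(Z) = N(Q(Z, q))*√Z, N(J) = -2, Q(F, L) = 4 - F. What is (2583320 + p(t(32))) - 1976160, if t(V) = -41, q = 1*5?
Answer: 607160 - 2*I*√41 ≈ 6.0716e+5 - 12.806*I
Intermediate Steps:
q = 5
p(Z) = -2*√Z
(2583320 + p(t(32))) - 1976160 = (2583320 - 2*I*√41) - 1976160 = 607160 - 2*I*√41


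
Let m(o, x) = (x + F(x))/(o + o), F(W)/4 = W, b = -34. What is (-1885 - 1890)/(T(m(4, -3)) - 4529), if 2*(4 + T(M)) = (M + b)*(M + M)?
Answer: 241600/285807 ≈ 0.84533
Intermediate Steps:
F(W) = 4*W
m(o, x) = 5*x/(2*o) (m(o, x) = (x + 4*x)/(o + o) = (5*x)/((2*o)) = (5*x)*(1/(2*o)) = 5*x/(2*o))
T(M) = -4 + M*(-34 + M) (T(M) = -4 + ((M - 34)*(M + M))/2 = -4 + ((-34 + M)*(2*M))/2 = -4 + (2*M*(-34 + M))/2 = -4 + M*(-34 + M))
(-1885 - 1890)/(T(m(4, -3)) - 4529) = (-1885 - 1890)/((-4 + ((5/2)*(-3)/4)² - 85*(-3)/4) - 4529) = -3775/((-4 + ((5/2)*(-3)*(¼))² - 85*(-3)/4) - 4529) = -3775/((-4 + (-15/8)² - 34*(-15/8)) - 4529) = -3775/((-4 + 225/64 + 255/4) - 4529) = -3775/(4049/64 - 4529) = -3775/(-285807/64) = -3775*(-64/285807) = 241600/285807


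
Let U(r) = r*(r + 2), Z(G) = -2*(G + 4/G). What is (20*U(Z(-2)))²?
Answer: 2560000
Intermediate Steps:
Z(G) = -8/G - 2*G
U(r) = r*(2 + r)
(20*U(Z(-2)))² = (20*((-8/(-2) - 2*(-2))*(2 + (-8/(-2) - 2*(-2)))))² = (20*((-8*(-½) + 4)*(2 + (-8*(-½) + 4))))² = (20*((4 + 4)*(2 + (4 + 4))))² = (20*(8*(2 + 8)))² = (20*(8*10))² = (20*80)² = 1600² = 2560000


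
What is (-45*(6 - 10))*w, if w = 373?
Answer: 67140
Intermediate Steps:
(-45*(6 - 10))*w = -45*(6 - 10)*373 = -45*(-4)*373 = 180*373 = 67140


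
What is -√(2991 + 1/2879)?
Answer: -√24791328110/2879 ≈ -54.690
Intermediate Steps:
-√(2991 + 1/2879) = -√(8611090/2879) = -√24791328110/2879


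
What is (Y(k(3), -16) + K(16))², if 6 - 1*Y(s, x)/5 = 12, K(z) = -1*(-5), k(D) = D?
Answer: 625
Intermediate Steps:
K(z) = 5
Y(s, x) = -30 (Y(s, x) = 30 - 5*12 = 30 - 60 = -30)
(Y(k(3), -16) + K(16))² = (-30 + 5)² = (-25)² = 625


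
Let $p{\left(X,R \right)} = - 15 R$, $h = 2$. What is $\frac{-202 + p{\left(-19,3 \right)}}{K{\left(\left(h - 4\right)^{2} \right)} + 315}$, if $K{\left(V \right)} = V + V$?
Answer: $- \frac{13}{17} \approx -0.76471$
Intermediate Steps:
$K{\left(V \right)} = 2 V$
$\frac{-202 + p{\left(-19,3 \right)}}{K{\left(\left(h - 4\right)^{2} \right)} + 315} = \frac{-202 - 45}{2 \left(2 - 4\right)^{2} + 315} = \frac{-202 - 45}{2 \left(-2\right)^{2} + 315} = - \frac{247}{2 \cdot 4 + 315} = - \frac{247}{8 + 315} = - \frac{247}{323} = \left(-247\right) \frac{1}{323} = - \frac{13}{17}$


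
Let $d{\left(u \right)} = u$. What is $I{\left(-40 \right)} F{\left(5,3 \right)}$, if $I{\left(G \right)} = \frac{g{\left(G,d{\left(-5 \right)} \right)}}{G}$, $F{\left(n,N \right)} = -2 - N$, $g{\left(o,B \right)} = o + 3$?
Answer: $- \frac{37}{8} \approx -4.625$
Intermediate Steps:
$g{\left(o,B \right)} = 3 + o$
$I{\left(G \right)} = \frac{3 + G}{G}$
$I{\left(-40 \right)} F{\left(5,3 \right)} = \frac{3 - 40}{-40} \left(-2 - 3\right) = \left(- \frac{1}{40}\right) \left(-37\right) \left(-2 - 3\right) = \frac{37}{40} \left(-5\right) = - \frac{37}{8}$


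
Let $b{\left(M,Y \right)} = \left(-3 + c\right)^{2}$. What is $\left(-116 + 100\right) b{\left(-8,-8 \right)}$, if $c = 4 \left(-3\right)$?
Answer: $-3600$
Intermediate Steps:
$c = -12$
$b{\left(M,Y \right)} = 225$ ($b{\left(M,Y \right)} = \left(-3 - 12\right)^{2} = \left(-15\right)^{2} = 225$)
$\left(-116 + 100\right) b{\left(-8,-8 \right)} = \left(-116 + 100\right) 225 = \left(-16\right) 225 = -3600$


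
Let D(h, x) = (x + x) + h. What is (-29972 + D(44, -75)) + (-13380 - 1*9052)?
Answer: -52510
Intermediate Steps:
D(h, x) = h + 2*x (D(h, x) = 2*x + h = h + 2*x)
(-29972 + D(44, -75)) + (-13380 - 1*9052) = (-29972 + (44 + 2*(-75))) + (-13380 - 1*9052) = (-29972 + (44 - 150)) + (-13380 - 9052) = (-29972 - 106) - 22432 = -30078 - 22432 = -52510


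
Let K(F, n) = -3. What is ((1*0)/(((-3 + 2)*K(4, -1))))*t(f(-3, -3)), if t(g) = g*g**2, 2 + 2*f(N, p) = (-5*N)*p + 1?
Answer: 0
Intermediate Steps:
f(N, p) = -1/2 - 5*N*p/2 (f(N, p) = -1 + ((-5*N)*p + 1)/2 = -1 + (-5*N*p + 1)/2 = -1 + (1 - 5*N*p)/2 = -1 + (1/2 - 5*N*p/2) = -1/2 - 5*N*p/2)
t(g) = g**3
((1*0)/(((-3 + 2)*K(4, -1))))*t(f(-3, -3)) = ((1*0)/(((-3 + 2)*(-3))))*(-1/2 - 5/2*(-3)*(-3))**3 = (0/((-1*(-3))))*(-1/2 - 45/2)**3 = (0/3)*(-23)**3 = (0*(1/3))*(-12167) = 0*(-12167) = 0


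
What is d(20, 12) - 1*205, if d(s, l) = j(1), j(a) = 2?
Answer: -203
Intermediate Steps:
d(s, l) = 2
d(20, 12) - 1*205 = 2 - 1*205 = 2 - 205 = -203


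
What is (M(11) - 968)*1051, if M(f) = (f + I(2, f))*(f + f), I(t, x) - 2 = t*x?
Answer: -208098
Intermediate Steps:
I(t, x) = 2 + t*x
M(f) = 2*f*(2 + 3*f) (M(f) = (f + (2 + 2*f))*(f + f) = (2 + 3*f)*(2*f) = 2*f*(2 + 3*f))
(M(11) - 968)*1051 = (2*11*(2 + 3*11) - 968)*1051 = (2*11*(2 + 33) - 968)*1051 = (2*11*35 - 968)*1051 = (770 - 968)*1051 = -198*1051 = -208098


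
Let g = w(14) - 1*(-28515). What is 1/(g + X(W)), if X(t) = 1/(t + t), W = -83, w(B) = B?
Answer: 166/4735813 ≈ 3.5052e-5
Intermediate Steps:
g = 28529 (g = 14 - 1*(-28515) = 14 + 28515 = 28529)
X(t) = 1/(2*t)
1/(g + X(W)) = 1/(28529 + (½)/(-83)) = 1/(28529 + (½)*(-1/83)) = 1/(28529 - 1/166) = 1/(4735813/166) = 166/4735813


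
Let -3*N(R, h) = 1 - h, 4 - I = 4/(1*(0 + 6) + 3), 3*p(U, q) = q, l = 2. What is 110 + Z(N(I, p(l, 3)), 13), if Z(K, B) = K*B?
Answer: 110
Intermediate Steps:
p(U, q) = q/3
I = 32/9 (I = 4 - 4/(1*(0 + 6) + 3) = 4 - 4/(1*6 + 3) = 4 - 4/(6 + 3) = 4 - 4/9 = 32/9 ≈ 3.5556)
N(R, h) = -⅓ + h/3 (N(R, h) = -(1 - h)/3 = -⅓ + h/3)
Z(K, B) = B*K
110 + Z(N(I, p(l, 3)), 13) = 110 + 13*(-⅓ + ((⅓)*3)/3) = 110 + 13*(-⅓ + (⅓)*1) = 110 + 13*(-⅓ + ⅓) = 110 + 13*0 = 110 + 0 = 110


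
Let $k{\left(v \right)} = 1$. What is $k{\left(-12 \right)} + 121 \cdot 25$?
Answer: $3026$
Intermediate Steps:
$k{\left(-12 \right)} + 121 \cdot 25 = 1 + 121 \cdot 25 = 1 + 3025 = 3026$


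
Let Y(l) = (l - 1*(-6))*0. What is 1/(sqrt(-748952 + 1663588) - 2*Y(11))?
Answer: sqrt(228659)/457318 ≈ 0.0010456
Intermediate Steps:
Y(l) = 0 (Y(l) = (l + 6)*0 = (6 + l)*0 = 0)
1/(sqrt(-748952 + 1663588) - 2*Y(11)) = 1/(sqrt(-748952 + 1663588) - 2*0) = 1/(sqrt(914636) + 0) = 1/(2*sqrt(228659) + 0) = 1/(2*sqrt(228659)) = sqrt(228659)/457318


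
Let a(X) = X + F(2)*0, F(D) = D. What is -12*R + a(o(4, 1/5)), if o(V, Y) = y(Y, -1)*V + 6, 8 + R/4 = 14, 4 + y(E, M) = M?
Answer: -302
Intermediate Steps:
y(E, M) = -4 + M
R = 24 (R = -32 + 4*14 = -32 + 56 = 24)
o(V, Y) = 6 - 5*V (o(V, Y) = (-4 - 1)*V + 6 = -5*V + 6 = 6 - 5*V)
a(X) = X (a(X) = X + 2*0 = X + 0 = X)
-12*R + a(o(4, 1/5)) = -12*24 + (6 - 5*4) = -288 + (6 - 20) = -288 - 14 = -302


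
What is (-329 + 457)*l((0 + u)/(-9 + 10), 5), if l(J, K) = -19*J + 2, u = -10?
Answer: 24576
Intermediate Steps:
l(J, K) = 2 - 19*J
(-329 + 457)*l((0 + u)/(-9 + 10), 5) = (-329 + 457)*(2 - 19*(0 - 10)/(-9 + 10)) = 128*(2 - (-190)/1) = 128*(2 - (-190)) = 128*(2 - 19*(-10)) = 128*(2 + 190) = 128*192 = 24576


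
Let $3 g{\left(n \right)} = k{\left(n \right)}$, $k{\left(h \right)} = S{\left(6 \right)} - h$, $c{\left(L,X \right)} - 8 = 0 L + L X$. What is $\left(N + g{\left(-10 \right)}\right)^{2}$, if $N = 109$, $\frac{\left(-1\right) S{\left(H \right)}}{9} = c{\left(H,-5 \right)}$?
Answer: $\frac{286225}{9} \approx 31803.0$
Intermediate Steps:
$c{\left(L,X \right)} = 8 + L X$ ($c{\left(L,X \right)} = 8 + \left(0 L + L X\right) = 8 + \left(0 + L X\right) = 8 + L X$)
$S{\left(H \right)} = -72 + 45 H$ ($S{\left(H \right)} = - 9 \left(8 + H \left(-5\right)\right) = - 9 \left(8 - 5 H\right) = -72 + 45 H$)
$k{\left(h \right)} = 198 - h$ ($k{\left(h \right)} = \left(-72 + 45 \cdot 6\right) - h = \left(-72 + 270\right) - h = 198 - h$)
$g{\left(n \right)} = 66 - \frac{n}{3}$ ($g{\left(n \right)} = \frac{198 - n}{3} = 66 - \frac{n}{3}$)
$\left(N + g{\left(-10 \right)}\right)^{2} = \left(109 + \left(66 - - \frac{10}{3}\right)\right)^{2} = \left(109 + \left(66 + \frac{10}{3}\right)\right)^{2} = \left(109 + \frac{208}{3}\right)^{2} = \left(\frac{535}{3}\right)^{2} = \frac{286225}{9}$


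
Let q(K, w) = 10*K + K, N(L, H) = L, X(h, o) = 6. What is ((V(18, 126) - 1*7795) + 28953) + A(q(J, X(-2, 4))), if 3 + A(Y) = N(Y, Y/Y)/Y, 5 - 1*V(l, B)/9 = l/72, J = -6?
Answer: 84795/4 ≈ 21199.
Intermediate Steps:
V(l, B) = 45 - l/8 (V(l, B) = 45 - 9*l/72 = 45 - l/8)
q(K, w) = 11*K
A(Y) = -2 (A(Y) = -3 + Y/Y = -3 + 1 = -2)
((V(18, 126) - 1*7795) + 28953) + A(q(J, X(-2, 4))) = (((45 - ⅛*18) - 1*7795) + 28953) - 2 = (((45 - 9/4) - 7795) + 28953) - 2 = ((171/4 - 7795) + 28953) - 2 = (-31009/4 + 28953) - 2 = 84803/4 - 2 = 84795/4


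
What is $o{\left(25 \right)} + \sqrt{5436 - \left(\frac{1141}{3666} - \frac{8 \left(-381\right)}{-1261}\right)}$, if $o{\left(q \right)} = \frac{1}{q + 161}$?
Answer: $\frac{1}{186} + \frac{\sqrt{687663620906262}}{355602} \approx 73.749$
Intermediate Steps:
$o{\left(q \right)} = \frac{1}{161 + q}$
$o{\left(25 \right)} + \sqrt{5436 - \left(\frac{1141}{3666} - \frac{8 \left(-381\right)}{-1261}\right)} = \frac{1}{161 + 25} + \sqrt{5436 - \left(\frac{1141}{3666} - \frac{8 \left(-381\right)}{-1261}\right)} = \frac{1}{186} + \sqrt{5436 - - \frac{748859}{355602}} = \frac{1}{186} + \sqrt{5436 + \left(- \frac{1141}{3666} + \frac{3048}{1261}\right)} = \frac{1}{186} + \sqrt{5436 + \frac{748859}{355602}} = \frac{1}{186} + \sqrt{\frac{1933801331}{355602}} = \frac{1}{186} + \frac{\sqrt{687663620906262}}{355602}$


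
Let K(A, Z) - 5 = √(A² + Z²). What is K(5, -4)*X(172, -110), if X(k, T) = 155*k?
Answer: 133300 + 26660*√41 ≈ 3.0401e+5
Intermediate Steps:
K(A, Z) = 5 + √(A² + Z²)
K(5, -4)*X(172, -110) = (5 + √(5² + (-4)²))*(155*172) = (5 + √(25 + 16))*26660 = (5 + √41)*26660 = 133300 + 26660*√41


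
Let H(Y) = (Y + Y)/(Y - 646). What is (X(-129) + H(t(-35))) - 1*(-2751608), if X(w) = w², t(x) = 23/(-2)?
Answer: 3640247481/1315 ≈ 2.7682e+6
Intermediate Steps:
t(x) = -23/2 (t(x) = 23*(-½) = -23/2)
H(Y) = 2*Y/(-646 + Y) (H(Y) = (2*Y)/(-646 + Y) = 2*Y/(-646 + Y))
(X(-129) + H(t(-35))) - 1*(-2751608) = ((-129)² + 2*(-23/2)/(-646 - 23/2)) - 1*(-2751608) = (16641 + 2*(-23/2)/(-1315/2)) + 2751608 = (16641 + 2*(-23/2)*(-2/1315)) + 2751608 = (16641 + 46/1315) + 2751608 = 21882961/1315 + 2751608 = 3640247481/1315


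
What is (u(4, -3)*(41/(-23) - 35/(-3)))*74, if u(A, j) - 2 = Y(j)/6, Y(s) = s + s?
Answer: 50468/69 ≈ 731.42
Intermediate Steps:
Y(s) = 2*s
u(A, j) = 2 + j/3 (u(A, j) = 2 + (2*j)/6 = 2 + (2*j)*(1/6) = 2 + j/3)
(u(4, -3)*(41/(-23) - 35/(-3)))*74 = ((2 + (1/3)*(-3))*(41/(-23) - 35/(-3)))*74 = ((2 - 1)*(41*(-1/23) - 35*(-1/3)))*74 = (1*(-41/23 + 35/3))*74 = (1*(682/69))*74 = (682/69)*74 = 50468/69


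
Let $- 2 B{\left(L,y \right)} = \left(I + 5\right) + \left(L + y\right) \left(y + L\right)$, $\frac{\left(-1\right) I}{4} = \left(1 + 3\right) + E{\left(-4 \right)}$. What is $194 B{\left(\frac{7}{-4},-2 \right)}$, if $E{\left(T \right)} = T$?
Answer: $- \frac{29585}{16} \approx -1849.1$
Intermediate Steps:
$I = 0$ ($I = - 4 \left(\left(1 + 3\right) - 4\right) = - 4 \left(4 - 4\right) = \left(-4\right) 0 = 0$)
$B{\left(L,y \right)} = - \frac{5}{2} - \frac{\left(L + y\right)^{2}}{2}$ ($B{\left(L,y \right)} = - \frac{\left(0 + 5\right) + \left(L + y\right) \left(y + L\right)}{2} = - \frac{5 + \left(L + y\right) \left(L + y\right)}{2} = - \frac{5 + \left(L + y\right)^{2}}{2} = - \frac{5}{2} - \frac{\left(L + y\right)^{2}}{2}$)
$194 B{\left(\frac{7}{-4},-2 \right)} = 194 \left(- \frac{5}{2} - \frac{\left(\frac{7}{-4} - 2\right)^{2}}{2}\right) = 194 \left(- \frac{5}{2} - \frac{\left(7 \left(- \frac{1}{4}\right) - 2\right)^{2}}{2}\right) = 194 \left(- \frac{5}{2} - \frac{\left(- \frac{7}{4} - 2\right)^{2}}{2}\right) = 194 \left(- \frac{5}{2} - \frac{\left(- \frac{15}{4}\right)^{2}}{2}\right) = 194 \left(- \frac{5}{2} - \frac{225}{32}\right) = 194 \left(- \frac{305}{32}\right) = - \frac{29585}{16}$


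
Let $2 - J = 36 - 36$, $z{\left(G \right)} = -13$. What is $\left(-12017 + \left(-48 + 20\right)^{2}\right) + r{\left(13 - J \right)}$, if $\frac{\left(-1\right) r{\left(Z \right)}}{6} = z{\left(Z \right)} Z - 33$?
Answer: $-10177$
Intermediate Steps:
$J = 2$ ($J = 2 - \left(36 - 36\right) = 2 - 0 = 2 + 0 = 2$)
$r{\left(Z \right)} = 198 + 78 Z$ ($r{\left(Z \right)} = - 6 \left(- 13 Z - 33\right) = - 6 \left(-33 - 13 Z\right) = 198 + 78 Z$)
$\left(-12017 + \left(-48 + 20\right)^{2}\right) + r{\left(13 - J \right)} = \left(-12017 + \left(-48 + 20\right)^{2}\right) + \left(198 + 78 \left(13 - 2\right)\right) = \left(-12017 + \left(-28\right)^{2}\right) + \left(198 + 78 \left(13 - 2\right)\right) = \left(-12017 + 784\right) + \left(198 + 78 \cdot 11\right) = -11233 + \left(198 + 858\right) = -11233 + 1056 = -10177$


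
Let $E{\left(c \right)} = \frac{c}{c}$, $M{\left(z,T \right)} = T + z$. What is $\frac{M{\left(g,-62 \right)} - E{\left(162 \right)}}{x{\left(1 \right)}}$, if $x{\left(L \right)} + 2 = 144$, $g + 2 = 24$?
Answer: $- \frac{41}{142} \approx -0.28873$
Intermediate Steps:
$g = 22$ ($g = -2 + 24 = 22$)
$x{\left(L \right)} = 142$ ($x{\left(L \right)} = -2 + 144 = 142$)
$E{\left(c \right)} = 1$
$\frac{M{\left(g,-62 \right)} - E{\left(162 \right)}}{x{\left(1 \right)}} = \frac{\left(-62 + 22\right) - 1}{142} = \left(-40 - 1\right) \frac{1}{142} = \left(-41\right) \frac{1}{142} = - \frac{41}{142}$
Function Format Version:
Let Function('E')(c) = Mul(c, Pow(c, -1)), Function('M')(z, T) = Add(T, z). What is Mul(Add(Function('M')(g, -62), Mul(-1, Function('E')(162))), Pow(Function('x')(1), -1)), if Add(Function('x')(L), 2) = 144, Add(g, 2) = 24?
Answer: Rational(-41, 142) ≈ -0.28873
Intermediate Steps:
g = 22 (g = Add(-2, 24) = 22)
Function('x')(L) = 142 (Function('x')(L) = Add(-2, 144) = 142)
Function('E')(c) = 1
Mul(Add(Function('M')(g, -62), Mul(-1, Function('E')(162))), Pow(Function('x')(1), -1)) = Mul(Add(Add(-62, 22), Mul(-1, 1)), Pow(142, -1)) = Mul(Add(-40, -1), Rational(1, 142)) = Mul(-41, Rational(1, 142)) = Rational(-41, 142)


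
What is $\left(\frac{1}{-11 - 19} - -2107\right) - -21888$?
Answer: $\frac{719849}{30} \approx 23995.0$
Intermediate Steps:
$\left(\frac{1}{-11 - 19} - -2107\right) - -21888 = \left(\frac{1}{-30} + 2107\right) + 21888 = \left(- \frac{1}{30} + 2107\right) + 21888 = \frac{63209}{30} + 21888 = \frac{719849}{30}$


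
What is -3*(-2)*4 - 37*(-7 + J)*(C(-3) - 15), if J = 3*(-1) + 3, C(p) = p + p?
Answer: -5415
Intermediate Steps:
C(p) = 2*p
J = 0 (J = -3 + 3 = 0)
-3*(-2)*4 - 37*(-7 + J)*(C(-3) - 15) = -3*(-2)*4 - 37*(-7 + 0)*(2*(-3) - 15) = 6*4 - (-259)*(-6 - 15) = 24 - (-259)*(-21) = 24 - 37*147 = 24 - 5439 = -5415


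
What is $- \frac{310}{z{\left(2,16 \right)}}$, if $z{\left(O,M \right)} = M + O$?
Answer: $- \frac{155}{9} \approx -17.222$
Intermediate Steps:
$- \frac{310}{z{\left(2,16 \right)}} = - \frac{310}{16 + 2} = - \frac{310}{18} = \left(-310\right) \frac{1}{18} = - \frac{155}{9}$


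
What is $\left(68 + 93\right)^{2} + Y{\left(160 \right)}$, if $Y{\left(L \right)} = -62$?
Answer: $25859$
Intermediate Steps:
$\left(68 + 93\right)^{2} + Y{\left(160 \right)} = \left(68 + 93\right)^{2} - 62 = 161^{2} - 62 = 25921 - 62 = 25859$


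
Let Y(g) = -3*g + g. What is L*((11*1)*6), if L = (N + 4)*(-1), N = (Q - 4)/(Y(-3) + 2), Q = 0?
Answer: -231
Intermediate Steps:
Y(g) = -2*g
N = -½ (N = (0 - 4)/(-2*(-3) + 2) = -4/(6 + 2) = -4/8 = -4*⅛ = -½ ≈ -0.50000)
L = -7/2 (L = (-½ + 4)*(-1) = (7/2)*(-1) = -7/2 ≈ -3.5000)
L*((11*1)*6) = -7*11*1*6/2 = -77*6/2 = -7/2*66 = -231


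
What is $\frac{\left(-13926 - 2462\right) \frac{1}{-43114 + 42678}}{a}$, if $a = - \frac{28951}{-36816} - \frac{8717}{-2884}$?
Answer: $\frac{8365549584}{847726027} \approx 9.8682$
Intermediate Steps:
$a = \frac{7777303}{2041872}$ ($a = \left(-28951\right) \left(- \frac{1}{36816}\right) - - \frac{8717}{2884} = \frac{2227}{2832} + \frac{8717}{2884} = \frac{7777303}{2041872} \approx 3.8089$)
$\frac{\left(-13926 - 2462\right) \frac{1}{-43114 + 42678}}{a} = \frac{\left(-13926 - 2462\right) \frac{1}{-43114 + 42678}}{\frac{7777303}{2041872}} = - \frac{16388}{-436} \cdot \frac{2041872}{7777303} = \left(-16388\right) \left(- \frac{1}{436}\right) \frac{2041872}{7777303} = \frac{4097}{109} \cdot \frac{2041872}{7777303} = \frac{8365549584}{847726027}$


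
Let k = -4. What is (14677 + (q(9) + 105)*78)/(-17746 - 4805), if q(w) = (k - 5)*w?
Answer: -16549/22551 ≈ -0.73385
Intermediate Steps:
q(w) = -9*w (q(w) = (-4 - 5)*w = -9*w)
(14677 + (q(9) + 105)*78)/(-17746 - 4805) = (14677 + (-9*9 + 105)*78)/(-17746 - 4805) = (14677 + (-81 + 105)*78)/(-22551) = (14677 + 24*78)*(-1/22551) = (14677 + 1872)*(-1/22551) = 16549*(-1/22551) = -16549/22551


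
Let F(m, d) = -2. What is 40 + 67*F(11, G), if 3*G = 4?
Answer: -94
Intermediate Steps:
G = 4/3 (G = (⅓)*4 = 4/3 ≈ 1.3333)
40 + 67*F(11, G) = 40 + 67*(-2) = 40 - 134 = -94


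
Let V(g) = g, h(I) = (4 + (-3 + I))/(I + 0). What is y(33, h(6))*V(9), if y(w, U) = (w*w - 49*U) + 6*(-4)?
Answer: 18141/2 ≈ 9070.5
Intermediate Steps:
h(I) = (1 + I)/I
y(w, U) = -24 + w² - 49*U (y(w, U) = (w² - 49*U) - 24 = -24 + w² - 49*U)
y(33, h(6))*V(9) = (-24 + 33² - 49*(1 + 6)/6)*9 = (-24 + 1089 - 49*7/6)*9 = (-24 + 1089 - 343/6)*9 = (6047/6)*9 = 18141/2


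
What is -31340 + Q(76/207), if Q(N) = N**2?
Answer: -1342881884/42849 ≈ -31340.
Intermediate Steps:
-31340 + Q(76/207) = -31340 + (76/207)**2 = -31340 + 5776/42849 = -1342881884/42849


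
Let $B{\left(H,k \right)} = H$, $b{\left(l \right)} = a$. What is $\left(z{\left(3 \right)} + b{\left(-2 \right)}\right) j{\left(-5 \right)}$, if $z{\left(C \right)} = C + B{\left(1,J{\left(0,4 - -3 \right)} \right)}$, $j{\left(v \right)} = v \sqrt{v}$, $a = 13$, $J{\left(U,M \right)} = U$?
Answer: $- 85 i \sqrt{5} \approx - 190.07 i$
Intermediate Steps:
$b{\left(l \right)} = 13$
$j{\left(v \right)} = v^{\frac{3}{2}}$
$z{\left(C \right)} = 1 + C$ ($z{\left(C \right)} = C + 1 = 1 + C$)
$\left(z{\left(3 \right)} + b{\left(-2 \right)}\right) j{\left(-5 \right)} = \left(\left(1 + 3\right) + 13\right) \left(-5\right)^{\frac{3}{2}} = \left(4 + 13\right) \left(- 5 i \sqrt{5}\right) = 17 \left(- 5 i \sqrt{5}\right) = - 85 i \sqrt{5}$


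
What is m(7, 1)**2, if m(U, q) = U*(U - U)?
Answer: 0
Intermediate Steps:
m(U, q) = 0 (m(U, q) = U*0 = 0)
m(7, 1)**2 = 0**2 = 0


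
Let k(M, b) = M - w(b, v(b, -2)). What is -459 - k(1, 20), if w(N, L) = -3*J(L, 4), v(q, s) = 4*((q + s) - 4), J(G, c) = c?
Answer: -472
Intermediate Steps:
v(q, s) = -16 + 4*q + 4*s (v(q, s) = 4*(-4 + q + s) = -16 + 4*q + 4*s)
w(N, L) = -12 (w(N, L) = -3*4 = -12)
k(M, b) = 12 + M (k(M, b) = M - 1*(-12) = M + 12 = 12 + M)
-459 - k(1, 20) = -459 - (12 + 1) = -459 - 1*13 = -459 - 13 = -472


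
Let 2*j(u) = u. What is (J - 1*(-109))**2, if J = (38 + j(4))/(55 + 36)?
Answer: 99181681/8281 ≈ 11977.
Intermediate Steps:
j(u) = u/2
J = 40/91 (J = (38 + (1/2)*4)/(55 + 36) = (38 + 2)/91 = 40*(1/91) = 40/91 ≈ 0.43956)
(J - 1*(-109))**2 = (40/91 - 1*(-109))**2 = (40/91 + 109)**2 = (9959/91)**2 = 99181681/8281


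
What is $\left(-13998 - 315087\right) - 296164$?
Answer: $-625249$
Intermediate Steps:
$\left(-13998 - 315087\right) - 296164 = -329085 - 296164 = -625249$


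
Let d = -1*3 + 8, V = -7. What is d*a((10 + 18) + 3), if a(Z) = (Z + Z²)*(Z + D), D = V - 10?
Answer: 69440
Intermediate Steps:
D = -17 (D = -7 - 10 = -17)
a(Z) = (-17 + Z)*(Z + Z²) (a(Z) = (Z + Z²)*(Z - 17) = (Z + Z²)*(-17 + Z) = (-17 + Z)*(Z + Z²))
d = 5 (d = -3 + 8 = 5)
d*a((10 + 18) + 3) = 5*(((10 + 18) + 3)*(-17 + ((10 + 18) + 3)² - 16*((10 + 18) + 3))) = 5*((28 + 3)*(-17 + (28 + 3)² - 16*(28 + 3))) = 5*(31*(-17 + 31² - 16*31)) = 5*(31*(-17 + 961 - 496)) = 5*(31*448) = 5*13888 = 69440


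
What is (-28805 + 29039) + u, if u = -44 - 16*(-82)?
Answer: 1502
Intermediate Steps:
u = 1268 (u = -44 + 1312 = 1268)
(-28805 + 29039) + u = (-28805 + 29039) + 1268 = 234 + 1268 = 1502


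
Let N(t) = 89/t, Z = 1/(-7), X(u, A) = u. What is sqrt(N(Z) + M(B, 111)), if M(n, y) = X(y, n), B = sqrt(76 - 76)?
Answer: 16*I*sqrt(2) ≈ 22.627*I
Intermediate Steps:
B = 0 (B = sqrt(0) = 0)
M(n, y) = y
Z = -1/7 ≈ -0.14286
sqrt(N(Z) + M(B, 111)) = sqrt(89/(-1/7) + 111) = sqrt(89*(-7) + 111) = sqrt(-623 + 111) = sqrt(-512) = 16*I*sqrt(2)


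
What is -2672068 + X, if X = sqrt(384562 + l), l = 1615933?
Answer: -2672068 + sqrt(2000495) ≈ -2.6707e+6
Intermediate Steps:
X = sqrt(2000495) (X = sqrt(384562 + 1615933) = sqrt(2000495) ≈ 1414.4)
-2672068 + X = -2672068 + sqrt(2000495)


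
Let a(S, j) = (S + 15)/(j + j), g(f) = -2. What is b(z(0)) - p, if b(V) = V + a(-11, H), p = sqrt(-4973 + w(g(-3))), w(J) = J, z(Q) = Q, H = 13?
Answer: 2/13 - 5*I*sqrt(199) ≈ 0.15385 - 70.534*I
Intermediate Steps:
a(S, j) = (15 + S)/(2*j) (a(S, j) = (15 + S)/((2*j)) = (15 + S)*(1/(2*j)) = (15 + S)/(2*j))
p = 5*I*sqrt(199) (p = sqrt(-4973 - 2) = sqrt(-4975) = 5*I*sqrt(199) ≈ 70.534*I)
b(V) = 2/13 + V (b(V) = V + (1/2)*(15 - 11)/13 = V + (1/2)*(1/13)*4 = V + 2/13 = 2/13 + V)
b(z(0)) - p = (2/13 + 0) - 5*I*sqrt(199) = 2/13 - 5*I*sqrt(199)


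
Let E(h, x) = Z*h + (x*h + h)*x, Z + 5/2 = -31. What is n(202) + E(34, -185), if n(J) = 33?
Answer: 1156254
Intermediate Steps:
Z = -67/2 (Z = -5/2 - 31 = -67/2 ≈ -33.500)
E(h, x) = -67*h/2 + x*(h + h*x) (E(h, x) = -67*h/2 + (x*h + h)*x = -67*h/2 + (h*x + h)*x = -67*h/2 + (h + h*x)*x = -67*h/2 + x*(h + h*x))
n(202) + E(34, -185) = 33 + (½)*34*(-67 + 2*(-185) + 2*(-185)²) = 33 + (½)*34*(-67 - 370 + 2*34225) = 33 + (½)*34*(-67 - 370 + 68450) = 33 + (½)*34*68013 = 33 + 1156221 = 1156254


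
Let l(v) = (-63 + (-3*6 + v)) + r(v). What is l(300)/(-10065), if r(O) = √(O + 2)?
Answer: -73/3355 - √302/10065 ≈ -0.023485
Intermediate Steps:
r(O) = √(2 + O)
l(v) = -81 + v + √(2 + v) (l(v) = (-63 + (-3*6 + v)) + √(2 + v) = (-63 + (-18 + v)) + √(2 + v) = (-81 + v) + √(2 + v) = -81 + v + √(2 + v))
l(300)/(-10065) = (-81 + 300 + √(2 + 300))/(-10065) = (-81 + 300 + √302)*(-1/10065) = (219 + √302)*(-1/10065) = -73/3355 - √302/10065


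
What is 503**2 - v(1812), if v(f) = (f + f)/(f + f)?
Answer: 253008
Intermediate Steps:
v(f) = 1 (v(f) = (2*f)/((2*f)) = (2*f)*(1/(2*f)) = 1)
503**2 - v(1812) = 503**2 - 1*1 = 253009 - 1 = 253008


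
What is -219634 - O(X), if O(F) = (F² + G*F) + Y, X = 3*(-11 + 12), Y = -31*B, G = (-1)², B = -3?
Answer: -219739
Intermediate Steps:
G = 1
Y = 93 (Y = -31*(-3) = 93)
X = 3 (X = 3*1 = 3)
O(F) = 93 + F + F² (O(F) = (F² + 1*F) + 93 = (F² + F) + 93 = (F + F²) + 93 = 93 + F + F²)
-219634 - O(X) = -219634 - (93 + 3 + 3²) = -219634 - (93 + 3 + 9) = -219634 - 1*105 = -219634 - 105 = -219739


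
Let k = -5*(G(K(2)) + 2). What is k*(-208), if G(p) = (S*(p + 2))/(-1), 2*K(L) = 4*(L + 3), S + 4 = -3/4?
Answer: 61360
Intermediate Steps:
S = -19/4 (S = -4 - 3/4 = -19/4 ≈ -4.7500)
K(L) = 6 + 2*L (K(L) = (4*(L + 3))/2 = (4*(3 + L))/2 = (12 + 4*L)/2 = 6 + 2*L)
G(p) = 19/2 + 19*p/4 (G(p) = -19*(p + 2)/4/(-1) = -19*(2 + p)/4*(-1) = (-19/2 - 19*p/4)*(-1) = 19/2 + 19*p/4)
k = -295 (k = -5*((19/2 + 19*(6 + 2*2)/4) + 2) = -5*((19/2 + 19*(6 + 4)/4) + 2) = -5*((19/2 + (19/4)*10) + 2) = -5*((19/2 + 95/2) + 2) = -5*(57 + 2) = -5*59 = -295)
k*(-208) = -295*(-208) = 61360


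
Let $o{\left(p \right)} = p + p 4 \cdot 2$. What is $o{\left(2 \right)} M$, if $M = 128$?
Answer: $2304$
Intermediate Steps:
$o{\left(p \right)} = 9 p$ ($o{\left(p \right)} = p + p 8 = p + 8 p = 9 p$)
$o{\left(2 \right)} M = 9 \cdot 2 \cdot 128 = 18 \cdot 128 = 2304$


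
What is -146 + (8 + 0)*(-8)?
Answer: -210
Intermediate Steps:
-146 + (8 + 0)*(-8) = -146 + 8*(-8) = -146 - 64 = -210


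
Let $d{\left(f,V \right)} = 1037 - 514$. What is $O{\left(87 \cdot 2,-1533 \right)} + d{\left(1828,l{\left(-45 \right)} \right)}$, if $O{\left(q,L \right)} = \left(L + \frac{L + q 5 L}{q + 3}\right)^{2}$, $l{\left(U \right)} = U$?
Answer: $\frac{286792059347}{3481} \approx 8.2388 \cdot 10^{7}$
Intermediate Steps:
$d{\left(f,V \right)} = 523$ ($d{\left(f,V \right)} = 1037 - 514 = 523$)
$O{\left(q,L \right)} = \left(L + \frac{L + 5 L q}{3 + q}\right)^{2}$ ($O{\left(q,L \right)} = \left(L + \frac{L + 5 q L}{3 + q}\right)^{2} = \left(L + \frac{L + 5 L q}{3 + q}\right)^{2}$)
$O{\left(87 \cdot 2,-1533 \right)} + d{\left(1828,l{\left(-45 \right)} \right)} = \frac{4 \left(-1533\right)^{2} \left(2 + 3 \cdot 87 \cdot 2\right)^{2}}{\left(3 + 87 \cdot 2\right)^{2}} + 523 = 4 \cdot 2350089 \left(2 + 3 \cdot 174\right)^{2} \frac{1}{\left(3 + 174\right)^{2}} + 523 = 4 \cdot 2350089 \left(2 + 522\right)^{2} \cdot \frac{1}{31329} + 523 = 4 \cdot 2350089 \cdot 524^{2} \cdot \frac{1}{31329} + 523 = 4 \cdot 2350089 \cdot 274576 \cdot \frac{1}{31329} + 523 = \frac{286790238784}{3481} + 523 = \frac{286792059347}{3481}$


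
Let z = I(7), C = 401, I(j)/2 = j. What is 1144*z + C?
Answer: 16417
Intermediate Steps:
I(j) = 2*j
z = 14 (z = 2*7 = 14)
1144*z + C = 1144*14 + 401 = 16016 + 401 = 16417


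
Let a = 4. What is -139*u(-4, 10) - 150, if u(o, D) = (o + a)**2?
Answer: -150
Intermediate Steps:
u(o, D) = (4 + o)**2 (u(o, D) = (o + 4)**2 = (4 + o)**2)
-139*u(-4, 10) - 150 = -139*(4 - 4)**2 - 150 = -139*0**2 - 150 = -139*0 - 150 = 0 - 150 = -150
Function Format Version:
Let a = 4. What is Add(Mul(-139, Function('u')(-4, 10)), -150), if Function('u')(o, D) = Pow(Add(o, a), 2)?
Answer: -150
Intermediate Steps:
Function('u')(o, D) = Pow(Add(4, o), 2) (Function('u')(o, D) = Pow(Add(o, 4), 2) = Pow(Add(4, o), 2))
Add(Mul(-139, Function('u')(-4, 10)), -150) = Add(Mul(-139, Pow(Add(4, -4), 2)), -150) = Add(Mul(-139, Pow(0, 2)), -150) = Add(Mul(-139, 0), -150) = Add(0, -150) = -150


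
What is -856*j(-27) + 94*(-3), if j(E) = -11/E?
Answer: -17030/27 ≈ -630.74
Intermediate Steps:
-856*j(-27) + 94*(-3) = -(-9416)/(-27) + 94*(-3) = -(-9416)*(-1)/27 - 282 = -856*11/27 - 282 = -9416/27 - 282 = -17030/27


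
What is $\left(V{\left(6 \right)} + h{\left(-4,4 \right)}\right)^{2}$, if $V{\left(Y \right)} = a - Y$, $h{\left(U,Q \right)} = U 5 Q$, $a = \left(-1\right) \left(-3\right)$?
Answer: $6889$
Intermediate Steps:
$a = 3$
$h{\left(U,Q \right)} = 5 Q U$ ($h{\left(U,Q \right)} = 5 U Q = 5 Q U$)
$V{\left(Y \right)} = 3 - Y$
$\left(V{\left(6 \right)} + h{\left(-4,4 \right)}\right)^{2} = \left(\left(3 - 6\right) + 5 \cdot 4 \left(-4\right)\right)^{2} = \left(\left(3 - 6\right) - 80\right)^{2} = \left(-3 - 80\right)^{2} = \left(-83\right)^{2} = 6889$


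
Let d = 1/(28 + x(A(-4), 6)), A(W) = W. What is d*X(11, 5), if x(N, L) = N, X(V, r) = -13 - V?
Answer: -1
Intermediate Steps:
d = 1/24 (d = 1/(28 - 4) = 1/24 ≈ 0.041667)
d*X(11, 5) = (-13 - 1*11)/24 = (-13 - 11)/24 = (1/24)*(-24) = -1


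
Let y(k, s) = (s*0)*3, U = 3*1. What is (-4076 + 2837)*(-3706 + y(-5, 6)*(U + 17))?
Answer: 4591734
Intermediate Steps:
U = 3
y(k, s) = 0 (y(k, s) = 0*3 = 0)
(-4076 + 2837)*(-3706 + y(-5, 6)*(U + 17)) = (-4076 + 2837)*(-3706 + 0*(3 + 17)) = -1239*(-3706 + 0*20) = -1239*(-3706 + 0) = -1239*(-3706) = 4591734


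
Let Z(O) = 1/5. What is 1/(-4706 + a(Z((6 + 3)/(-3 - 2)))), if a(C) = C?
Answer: -5/23529 ≈ -0.00021250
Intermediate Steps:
Z(O) = ⅕
1/(-4706 + a(Z((6 + 3)/(-3 - 2)))) = 1/(-4706 + ⅕) = 1/(-23529/5) = -5/23529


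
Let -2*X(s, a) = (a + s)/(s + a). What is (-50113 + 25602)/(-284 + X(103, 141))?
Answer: 49022/569 ≈ 86.155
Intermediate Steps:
X(s, a) = -1/2 (X(s, a) = -(a + s)/(2*(s + a)) = -(a + s)/(2*(a + s)) = -1/2*1 = -1/2)
(-50113 + 25602)/(-284 + X(103, 141)) = (-50113 + 25602)/(-284 - 1/2) = -24511/(-569/2) = -24511*(-2/569) = 49022/569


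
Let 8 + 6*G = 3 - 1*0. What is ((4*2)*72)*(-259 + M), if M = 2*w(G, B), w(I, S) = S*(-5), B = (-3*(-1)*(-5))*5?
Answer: 282816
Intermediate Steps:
B = -75 (B = (3*(-5))*5 = -15*5 = -75)
G = -⅚ (G = -4/3 + (3 - 1*0)/6 = -4/3 + (3 + 0)/6 = -4/3 + (⅙)*3 = -4/3 + ½ = -⅚ ≈ -0.83333)
w(I, S) = -5*S
M = 750 (M = 2*(-5*(-75)) = 2*375 = 750)
((4*2)*72)*(-259 + M) = ((4*2)*72)*(-259 + 750) = (8*72)*491 = 576*491 = 282816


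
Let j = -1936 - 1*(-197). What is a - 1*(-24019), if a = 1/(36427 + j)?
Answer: 833171073/34688 ≈ 24019.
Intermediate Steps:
j = -1739 (j = -1936 + 197 = -1739)
a = 1/34688 (a = 1/(36427 - 1739) = 1/34688 ≈ 2.8828e-5)
a - 1*(-24019) = 1/34688 - 1*(-24019) = 1/34688 + 24019 = 833171073/34688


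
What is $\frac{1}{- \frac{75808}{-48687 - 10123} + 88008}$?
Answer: $\frac{29405}{2587913144} \approx 1.1362 \cdot 10^{-5}$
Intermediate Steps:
$\frac{1}{- \frac{75808}{-48687 - 10123} + 88008} = \frac{1}{- \frac{75808}{-58810} + 88008} = \frac{1}{\left(-75808\right) \left(- \frac{1}{58810}\right) + 88008} = \frac{1}{\frac{37904}{29405} + 88008} = \frac{1}{\frac{2587913144}{29405}} = \frac{29405}{2587913144}$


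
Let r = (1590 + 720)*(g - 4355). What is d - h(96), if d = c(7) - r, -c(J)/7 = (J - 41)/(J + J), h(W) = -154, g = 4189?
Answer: 383631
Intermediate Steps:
r = -383460 (r = (1590 + 720)*(4189 - 4355) = 2310*(-166) = -383460)
c(J) = -7*(-41 + J)/(2*J) (c(J) = -7*(J - 41)/(J + J) = -7*(-41 + J)/(2*J))
d = 383477 (d = (7/2)*(41 - 1*7)/7 - 1*(-383460) = (7/2)*(1/7)*(41 - 7) + 383460 = (7/2)*(1/7)*34 + 383460 = 17 + 383460 = 383477)
d - h(96) = 383477 - 1*(-154) = 383477 + 154 = 383631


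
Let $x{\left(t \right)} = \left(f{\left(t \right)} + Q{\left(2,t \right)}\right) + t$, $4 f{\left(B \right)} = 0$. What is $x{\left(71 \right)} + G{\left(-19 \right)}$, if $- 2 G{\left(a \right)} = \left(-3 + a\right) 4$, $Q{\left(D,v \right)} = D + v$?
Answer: $188$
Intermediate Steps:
$f{\left(B \right)} = 0$ ($f{\left(B \right)} = \frac{1}{4} \cdot 0 = 0$)
$G{\left(a \right)} = 6 - 2 a$ ($G{\left(a \right)} = - \frac{\left(-3 + a\right) 4}{2} = - \frac{-12 + 4 a}{2} = 6 - 2 a$)
$x{\left(t \right)} = 2 + 2 t$ ($x{\left(t \right)} = \left(0 + \left(2 + t\right)\right) + t = \left(2 + t\right) + t = 2 + 2 t$)
$x{\left(71 \right)} + G{\left(-19 \right)} = \left(2 + 2 \cdot 71\right) + \left(6 - -38\right) = \left(2 + 142\right) + \left(6 + 38\right) = 144 + 44 = 188$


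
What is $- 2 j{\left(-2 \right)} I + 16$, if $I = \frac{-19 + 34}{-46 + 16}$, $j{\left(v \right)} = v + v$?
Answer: $12$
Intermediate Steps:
$j{\left(v \right)} = 2 v$
$I = - \frac{1}{2}$ ($I = \frac{15}{-30} = 15 \left(- \frac{1}{30}\right) = - \frac{1}{2} \approx -0.5$)
$- 2 j{\left(-2 \right)} I + 16 = - 2 \cdot 2 \left(-2\right) \left(- \frac{1}{2}\right) + 16 = \left(-2\right) \left(-4\right) \left(- \frac{1}{2}\right) + 16 = 8 \left(- \frac{1}{2}\right) + 16 = -4 + 16 = 12$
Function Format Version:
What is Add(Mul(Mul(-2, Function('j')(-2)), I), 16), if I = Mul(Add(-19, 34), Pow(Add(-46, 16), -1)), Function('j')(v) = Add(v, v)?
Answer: 12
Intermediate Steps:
Function('j')(v) = Mul(2, v)
I = Rational(-1, 2) (I = Mul(15, Pow(-30, -1)) = Mul(15, Rational(-1, 30)) = Rational(-1, 2) ≈ -0.50000)
Add(Mul(Mul(-2, Function('j')(-2)), I), 16) = Add(Mul(Mul(-2, Mul(2, -2)), Rational(-1, 2)), 16) = Add(Mul(Mul(-2, -4), Rational(-1, 2)), 16) = Add(Mul(8, Rational(-1, 2)), 16) = Add(-4, 16) = 12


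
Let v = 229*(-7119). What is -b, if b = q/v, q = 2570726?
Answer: 2570726/1630251 ≈ 1.5769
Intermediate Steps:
v = -1630251
b = -2570726/1630251 (b = 2570726/(-1630251) = 2570726*(-1/1630251) = -2570726/1630251 ≈ -1.5769)
-b = -1*(-2570726/1630251) = 2570726/1630251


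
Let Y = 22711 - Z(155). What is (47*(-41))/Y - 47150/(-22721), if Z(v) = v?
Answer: 1019732033/512494876 ≈ 1.9897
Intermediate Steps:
Y = 22556 (Y = 22711 - 1*155 = 22711 - 155 = 22556)
(47*(-41))/Y - 47150/(-22721) = (47*(-41))/22556 - 47150/(-22721) = -1927*1/22556 - 47150*(-1/22721) = -1927/22556 + 47150/22721 = 1019732033/512494876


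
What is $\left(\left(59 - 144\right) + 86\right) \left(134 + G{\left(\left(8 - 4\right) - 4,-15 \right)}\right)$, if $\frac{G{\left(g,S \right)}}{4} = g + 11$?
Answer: $178$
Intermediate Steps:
$G{\left(g,S \right)} = 44 + 4 g$ ($G{\left(g,S \right)} = 4 \left(g + 11\right) = 4 \left(11 + g\right) = 44 + 4 g$)
$\left(\left(59 - 144\right) + 86\right) \left(134 + G{\left(\left(8 - 4\right) - 4,-15 \right)}\right) = \left(\left(59 - 144\right) + 86\right) \left(134 + \left(44 + 4 \left(\left(8 - 4\right) - 4\right)\right)\right) = \left(-85 + 86\right) \left(134 + \left(44 + 4 \left(4 - 4\right)\right)\right) = 1 \left(134 + \left(44 + 4 \cdot 0\right)\right) = 1 \left(134 + \left(44 + 0\right)\right) = 1 \left(134 + 44\right) = 1 \cdot 178 = 178$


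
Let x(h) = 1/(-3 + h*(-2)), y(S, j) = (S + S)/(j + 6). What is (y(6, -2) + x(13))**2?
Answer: 7396/841 ≈ 8.7943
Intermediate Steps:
y(S, j) = 2*S/(6 + j) (y(S, j) = (2*S)/(6 + j) = 2*S/(6 + j))
x(h) = 1/(-3 - 2*h)
(y(6, -2) + x(13))**2 = (2*6/(6 - 2) - 1/(3 + 2*13))**2 = (2*6/4 - 1/(3 + 26))**2 = (2*6*(1/4) - 1/29)**2 = (3 - 1*1/29)**2 = (3 - 1/29)**2 = (86/29)**2 = 7396/841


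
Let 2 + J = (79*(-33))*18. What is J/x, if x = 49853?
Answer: -46928/49853 ≈ -0.94133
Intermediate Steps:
J = -46928 (J = -2 + (79*(-33))*18 = -2 - 2607*18 = -2 - 46926 = -46928)
J/x = -46928/49853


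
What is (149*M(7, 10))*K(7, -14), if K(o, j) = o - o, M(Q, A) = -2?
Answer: 0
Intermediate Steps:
K(o, j) = 0
(149*M(7, 10))*K(7, -14) = (149*(-2))*0 = -298*0 = 0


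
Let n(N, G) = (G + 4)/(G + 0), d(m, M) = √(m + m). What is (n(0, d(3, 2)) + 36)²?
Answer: 4115/3 + 148*√6/3 ≈ 1492.5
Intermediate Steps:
d(m, M) = √2*√m (d(m, M) = √(2*m) = √2*√m)
n(N, G) = (4 + G)/G
(n(0, d(3, 2)) + 36)² = ((4 + √2*√3)/((√2*√3)) + 36)² = ((4 + √6)/(√6) + 36)² = ((√6/6)*(4 + √6) + 36)² = (√6*(4 + √6)/6 + 36)² = (36 + √6*(4 + √6)/6)²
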